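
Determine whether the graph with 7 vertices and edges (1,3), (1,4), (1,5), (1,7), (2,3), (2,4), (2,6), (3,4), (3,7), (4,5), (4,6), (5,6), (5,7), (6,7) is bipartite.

Step 1: Attempt 2-coloring using BFS:
  Start at vertex 1, assign color 0
  Color vertex 3 with color 1 (neighbor of 1)
  Color vertex 4 with color 1 (neighbor of 1)
  Color vertex 5 with color 1 (neighbor of 1)
  Color vertex 7 with color 1 (neighbor of 1)
  Color vertex 2 with color 0 (neighbor of 3)

Step 2: Conflict found! Vertices 3 and 4 are adjacent but have the same color.
This means the graph contains an odd cycle.

The graph is NOT bipartite.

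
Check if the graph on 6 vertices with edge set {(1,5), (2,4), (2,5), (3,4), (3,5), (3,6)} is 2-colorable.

Step 1: Attempt 2-coloring using BFS:
  Start at vertex 1, assign color 0
  Color vertex 5 with color 1 (neighbor of 1)
  Color vertex 2 with color 0 (neighbor of 5)
  Color vertex 3 with color 0 (neighbor of 5)
  Color vertex 4 with color 1 (neighbor of 2)
  Color vertex 6 with color 1 (neighbor of 3)

Step 2: 2-coloring succeeded. No conflicts found.
  Set A (color 0): {1, 2, 3}
  Set B (color 1): {4, 5, 6}

The graph is bipartite with partition {1, 2, 3}, {4, 5, 6}.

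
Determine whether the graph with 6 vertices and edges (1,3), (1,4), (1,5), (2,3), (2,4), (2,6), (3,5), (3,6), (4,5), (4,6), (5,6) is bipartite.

Step 1: Attempt 2-coloring using BFS:
  Start at vertex 1, assign color 0
  Color vertex 3 with color 1 (neighbor of 1)
  Color vertex 4 with color 1 (neighbor of 1)
  Color vertex 5 with color 1 (neighbor of 1)
  Color vertex 2 with color 0 (neighbor of 3)

Step 2: Conflict found! Vertices 3 and 5 are adjacent but have the same color.
This means the graph contains an odd cycle.

The graph is NOT bipartite.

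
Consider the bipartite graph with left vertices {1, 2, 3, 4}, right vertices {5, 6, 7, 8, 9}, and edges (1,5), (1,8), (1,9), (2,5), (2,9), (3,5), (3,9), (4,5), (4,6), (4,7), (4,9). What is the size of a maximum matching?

Step 1: List the neighbors of each left vertex:
  1: 5, 8, 9
  2: 5, 9
  3: 5, 9
  4: 5, 6, 7, 9

Step 2: Greedily match left vertices, then look for augmenting paths:
  Match 1 -- 8
  Match 2 -- 9
  Match 3 -- 5
  Match 4 -- 6
  No augmenting path remains.

Step 3: Verify this is maximum:
  Matching size 4 = min(|L|, |R|) = min(4, 5), which is an upper bound, so this matching is maximum.

Maximum matching: {(1,8), (2,9), (3,5), (4,6)}
Size: 4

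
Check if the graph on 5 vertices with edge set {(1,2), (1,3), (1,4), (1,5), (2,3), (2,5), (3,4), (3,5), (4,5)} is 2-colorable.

Step 1: Attempt 2-coloring using BFS:
  Start at vertex 1, assign color 0
  Color vertex 2 with color 1 (neighbor of 1)
  Color vertex 3 with color 1 (neighbor of 1)
  Color vertex 4 with color 1 (neighbor of 1)
  Color vertex 5 with color 1 (neighbor of 1)

Step 2: Conflict found! Vertices 2 and 3 are adjacent but have the same color.
This means the graph contains an odd cycle.

The graph is NOT bipartite.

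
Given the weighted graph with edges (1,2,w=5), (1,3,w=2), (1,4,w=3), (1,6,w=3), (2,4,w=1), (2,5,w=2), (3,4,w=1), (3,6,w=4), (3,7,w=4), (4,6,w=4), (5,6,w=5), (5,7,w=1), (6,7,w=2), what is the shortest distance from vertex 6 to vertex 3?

Step 1: Build adjacency list with weights:
  1: 2(w=5), 3(w=2), 4(w=3), 6(w=3)
  2: 1(w=5), 4(w=1), 5(w=2)
  3: 1(w=2), 4(w=1), 6(w=4), 7(w=4)
  4: 1(w=3), 2(w=1), 3(w=1), 6(w=4)
  5: 2(w=2), 6(w=5), 7(w=1)
  6: 1(w=3), 3(w=4), 4(w=4), 5(w=5), 7(w=2)
  7: 3(w=4), 5(w=1), 6(w=2)

Step 2: Apply Dijkstra's algorithm from vertex 6:
  Visit vertex 6 (distance=0)
    Update dist[1] = 3
    Update dist[3] = 4
    Update dist[4] = 4
    Update dist[5] = 5
    Update dist[7] = 2
  Visit vertex 7 (distance=2)
    Update dist[5] = 3
  Visit vertex 1 (distance=3)
    Update dist[2] = 8
  Visit vertex 5 (distance=3)
    Update dist[2] = 5
  Visit vertex 3 (distance=4)

Step 3: Shortest path: 6 -> 3
Total weight: 4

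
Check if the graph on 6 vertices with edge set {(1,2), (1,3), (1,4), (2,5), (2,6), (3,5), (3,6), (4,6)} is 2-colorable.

Step 1: Attempt 2-coloring using BFS:
  Start at vertex 1, assign color 0
  Color vertex 2 with color 1 (neighbor of 1)
  Color vertex 3 with color 1 (neighbor of 1)
  Color vertex 4 with color 1 (neighbor of 1)
  Color vertex 5 with color 0 (neighbor of 2)
  Color vertex 6 with color 0 (neighbor of 2)

Step 2: 2-coloring succeeded. No conflicts found.
  Set A (color 0): {1, 5, 6}
  Set B (color 1): {2, 3, 4}

The graph is bipartite with partition {1, 5, 6}, {2, 3, 4}.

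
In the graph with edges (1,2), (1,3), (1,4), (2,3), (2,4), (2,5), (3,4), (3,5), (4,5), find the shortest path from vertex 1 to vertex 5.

Step 1: Build adjacency list:
  1: 2, 3, 4
  2: 1, 3, 4, 5
  3: 1, 2, 4, 5
  4: 1, 2, 3, 5
  5: 2, 3, 4

Step 2: BFS from vertex 1 to find shortest path to 5:
  vertex 2 reached at distance 1
  vertex 3 reached at distance 1
  vertex 4 reached at distance 1
  vertex 5 reached at distance 2

Step 3: Shortest path: 1 -> 2 -> 5
Path length: 2 edges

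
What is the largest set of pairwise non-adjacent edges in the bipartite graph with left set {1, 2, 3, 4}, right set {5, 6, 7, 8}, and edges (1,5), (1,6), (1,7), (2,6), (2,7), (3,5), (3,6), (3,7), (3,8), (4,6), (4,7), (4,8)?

Step 1: List the neighbors of each left vertex:
  1: 5, 6, 7
  2: 6, 7
  3: 5, 6, 7, 8
  4: 6, 7, 8

Step 2: Greedily match left vertices, then look for augmenting paths:
  Match 1 -- 5
  Match 2 -- 6
  Match 3 -- 7
  Match 4 -- 8
  No augmenting path remains.

Step 3: Verify this is maximum:
  Matching size 4 = min(|L|, |R|) = min(4, 4), which is an upper bound, so this matching is maximum.

Maximum matching: {(1,5), (2,6), (3,7), (4,8)}
Size: 4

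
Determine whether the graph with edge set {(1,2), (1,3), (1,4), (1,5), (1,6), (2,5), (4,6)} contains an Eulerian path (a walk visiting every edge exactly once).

Step 1: Find the degree of each vertex:
  deg(1) = 5
  deg(2) = 2
  deg(3) = 1
  deg(4) = 2
  deg(5) = 2
  deg(6) = 2

Step 2: Count vertices with odd degree:
  Odd-degree vertices: 1, 3 (2 total)

Step 3: Apply Euler's theorem:
  - Eulerian circuit exists iff graph is connected and all vertices have even degree
  - Eulerian path exists iff graph is connected and has 0 or 2 odd-degree vertices

Graph is connected with exactly 2 odd-degree vertices (1, 3).
Eulerian path exists (starting and ending at the odd-degree vertices), but no Eulerian circuit.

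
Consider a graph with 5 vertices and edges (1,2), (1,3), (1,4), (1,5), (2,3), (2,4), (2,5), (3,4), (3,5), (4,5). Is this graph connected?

Step 1: Build adjacency list from edges:
  1: 2, 3, 4, 5
  2: 1, 3, 4, 5
  3: 1, 2, 4, 5
  4: 1, 2, 3, 5
  5: 1, 2, 3, 4

Step 2: Run BFS/DFS from vertex 1:
  Visited: {1, 2, 3, 4, 5}
  Reached 5 of 5 vertices

Step 3: All 5 vertices reached from vertex 1, so the graph is connected.
Answer: Yes, the graph is connected.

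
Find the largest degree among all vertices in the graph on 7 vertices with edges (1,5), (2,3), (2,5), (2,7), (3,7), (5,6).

Step 1: Count edges incident to each vertex:
  deg(1) = 1 (neighbors: 5)
  deg(2) = 3 (neighbors: 3, 5, 7)
  deg(3) = 2 (neighbors: 2, 7)
  deg(4) = 0 (neighbors: none)
  deg(5) = 3 (neighbors: 1, 2, 6)
  deg(6) = 1 (neighbors: 5)
  deg(7) = 2 (neighbors: 2, 3)

Step 2: Find maximum:
  max(1, 3, 2, 0, 3, 1, 2) = 3 (vertex 2)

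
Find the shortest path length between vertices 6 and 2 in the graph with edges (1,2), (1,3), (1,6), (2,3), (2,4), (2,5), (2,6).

Step 1: Build adjacency list:
  1: 2, 3, 6
  2: 1, 3, 4, 5, 6
  3: 1, 2
  4: 2
  5: 2
  6: 1, 2

Step 2: BFS from vertex 6 to find shortest path to 2:
  vertex 1 reached at distance 1
  vertex 2 reached at distance 1

Step 3: Shortest path: 6 -> 2
Path length: 1 edge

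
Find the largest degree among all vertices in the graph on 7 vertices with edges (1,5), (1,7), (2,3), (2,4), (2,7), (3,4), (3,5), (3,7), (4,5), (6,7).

Step 1: Count edges incident to each vertex:
  deg(1) = 2 (neighbors: 5, 7)
  deg(2) = 3 (neighbors: 3, 4, 7)
  deg(3) = 4 (neighbors: 2, 4, 5, 7)
  deg(4) = 3 (neighbors: 2, 3, 5)
  deg(5) = 3 (neighbors: 1, 3, 4)
  deg(6) = 1 (neighbors: 7)
  deg(7) = 4 (neighbors: 1, 2, 3, 6)

Step 2: Find maximum:
  max(2, 3, 4, 3, 3, 1, 4) = 4 (vertex 3)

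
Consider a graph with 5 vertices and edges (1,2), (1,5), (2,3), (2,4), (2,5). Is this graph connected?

Step 1: Build adjacency list from edges:
  1: 2, 5
  2: 1, 3, 4, 5
  3: 2
  4: 2
  5: 1, 2

Step 2: Run BFS/DFS from vertex 1:
  Visited: {1, 2, 5, 3, 4}
  Reached 5 of 5 vertices

Step 3: All 5 vertices reached from vertex 1, so the graph is connected.
Answer: Yes, the graph is connected.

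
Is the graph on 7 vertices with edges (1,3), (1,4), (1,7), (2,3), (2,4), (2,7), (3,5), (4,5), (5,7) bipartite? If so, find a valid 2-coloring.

Step 1: Attempt 2-coloring using BFS:
  Start at vertex 1, assign color 0
  Color vertex 3 with color 1 (neighbor of 1)
  Color vertex 4 with color 1 (neighbor of 1)
  Color vertex 7 with color 1 (neighbor of 1)
  Color vertex 2 with color 0 (neighbor of 3)
  Color vertex 5 with color 0 (neighbor of 3)
  Start new component at vertex 6, assign color 0

Step 2: 2-coloring succeeded. No conflicts found.
  Set A (color 0): {1, 2, 5, 6}
  Set B (color 1): {3, 4, 7}

The graph is bipartite with partition {1, 2, 5, 6}, {3, 4, 7}.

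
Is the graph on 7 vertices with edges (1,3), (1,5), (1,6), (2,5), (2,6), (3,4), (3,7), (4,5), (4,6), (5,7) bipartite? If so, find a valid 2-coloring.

Step 1: Attempt 2-coloring using BFS:
  Start at vertex 1, assign color 0
  Color vertex 3 with color 1 (neighbor of 1)
  Color vertex 5 with color 1 (neighbor of 1)
  Color vertex 6 with color 1 (neighbor of 1)
  Color vertex 4 with color 0 (neighbor of 3)
  Color vertex 7 with color 0 (neighbor of 3)
  Color vertex 2 with color 0 (neighbor of 5)

Step 2: 2-coloring succeeded. No conflicts found.
  Set A (color 0): {1, 2, 4, 7}
  Set B (color 1): {3, 5, 6}

The graph is bipartite with partition {1, 2, 4, 7}, {3, 5, 6}.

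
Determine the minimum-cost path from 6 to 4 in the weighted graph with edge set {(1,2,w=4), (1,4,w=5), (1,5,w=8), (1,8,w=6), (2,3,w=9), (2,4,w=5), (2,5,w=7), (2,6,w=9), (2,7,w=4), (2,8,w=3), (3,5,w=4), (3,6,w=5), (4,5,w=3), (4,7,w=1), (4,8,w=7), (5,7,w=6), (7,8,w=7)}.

Step 1: Build adjacency list with weights:
  1: 2(w=4), 4(w=5), 5(w=8), 8(w=6)
  2: 1(w=4), 3(w=9), 4(w=5), 5(w=7), 6(w=9), 7(w=4), 8(w=3)
  3: 2(w=9), 5(w=4), 6(w=5)
  4: 1(w=5), 2(w=5), 5(w=3), 7(w=1), 8(w=7)
  5: 1(w=8), 2(w=7), 3(w=4), 4(w=3), 7(w=6)
  6: 2(w=9), 3(w=5)
  7: 2(w=4), 4(w=1), 5(w=6), 8(w=7)
  8: 1(w=6), 2(w=3), 4(w=7), 7(w=7)

Step 2: Apply Dijkstra's algorithm from vertex 6:
  Visit vertex 6 (distance=0)
    Update dist[2] = 9
    Update dist[3] = 5
  Visit vertex 3 (distance=5)
    Update dist[5] = 9
  Visit vertex 2 (distance=9)
    Update dist[1] = 13
    Update dist[4] = 14
    Update dist[7] = 13
    Update dist[8] = 12
  Visit vertex 5 (distance=9)
    Update dist[4] = 12
  Visit vertex 4 (distance=12)

Step 3: Shortest path: 6 -> 3 -> 5 -> 4
Total weight: 5 + 4 + 3 = 12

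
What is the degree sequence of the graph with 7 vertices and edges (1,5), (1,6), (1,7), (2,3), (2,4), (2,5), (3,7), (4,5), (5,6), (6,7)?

Step 1: Count edges incident to each vertex:
  deg(1) = 3 (neighbors: 5, 6, 7)
  deg(2) = 3 (neighbors: 3, 4, 5)
  deg(3) = 2 (neighbors: 2, 7)
  deg(4) = 2 (neighbors: 2, 5)
  deg(5) = 4 (neighbors: 1, 2, 4, 6)
  deg(6) = 3 (neighbors: 1, 5, 7)
  deg(7) = 3 (neighbors: 1, 3, 6)

Step 2: Sort degrees in non-increasing order:
  Degrees: [3, 3, 2, 2, 4, 3, 3] -> sorted: [4, 3, 3, 3, 3, 2, 2]

Degree sequence: [4, 3, 3, 3, 3, 2, 2]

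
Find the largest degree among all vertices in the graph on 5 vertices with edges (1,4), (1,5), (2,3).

Step 1: Count edges incident to each vertex:
  deg(1) = 2 (neighbors: 4, 5)
  deg(2) = 1 (neighbors: 3)
  deg(3) = 1 (neighbors: 2)
  deg(4) = 1 (neighbors: 1)
  deg(5) = 1 (neighbors: 1)

Step 2: Find maximum:
  max(2, 1, 1, 1, 1) = 2 (vertex 1)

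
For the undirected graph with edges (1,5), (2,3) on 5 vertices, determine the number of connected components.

Step 1: Build adjacency list from edges:
  1: 5
  2: 3
  3: 2
  4: (none)
  5: 1

Step 2: Run BFS/DFS from vertex 1:
  Visited: {1, 5}
  Reached 2 of 5 vertices

Step 3: Only 2 of 5 vertices reached. Graph is disconnected.
Connected components: {1, 5}, {2, 3}, {4}
Number of connected components: 3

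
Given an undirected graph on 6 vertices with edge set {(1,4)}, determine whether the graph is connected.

Step 1: Build adjacency list from edges:
  1: 4
  2: (none)
  3: (none)
  4: 1
  5: (none)
  6: (none)

Step 2: Run BFS/DFS from vertex 1:
  Visited: {1, 4}
  Reached 2 of 6 vertices

Step 3: Only 2 of 6 vertices reached. Graph is disconnected.
Connected components: {1, 4}, {2}, {3}, {5}, {6}
Answer: No, the graph is not connected (5 components).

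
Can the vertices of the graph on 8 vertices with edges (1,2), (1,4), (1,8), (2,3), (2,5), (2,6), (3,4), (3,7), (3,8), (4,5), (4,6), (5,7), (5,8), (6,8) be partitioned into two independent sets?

Step 1: Attempt 2-coloring using BFS:
  Start at vertex 1, assign color 0
  Color vertex 2 with color 1 (neighbor of 1)
  Color vertex 4 with color 1 (neighbor of 1)
  Color vertex 8 with color 1 (neighbor of 1)
  Color vertex 3 with color 0 (neighbor of 2)
  Color vertex 5 with color 0 (neighbor of 2)
  Color vertex 6 with color 0 (neighbor of 2)
  Color vertex 7 with color 1 (neighbor of 3)

Step 2: 2-coloring succeeded. No conflicts found.
  Set A (color 0): {1, 3, 5, 6}
  Set B (color 1): {2, 4, 7, 8}

The graph is bipartite with partition {1, 3, 5, 6}, {2, 4, 7, 8}.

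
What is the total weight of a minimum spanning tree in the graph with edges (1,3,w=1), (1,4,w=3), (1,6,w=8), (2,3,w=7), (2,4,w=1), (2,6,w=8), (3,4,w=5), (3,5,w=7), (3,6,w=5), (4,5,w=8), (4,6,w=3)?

Apply Kruskal's algorithm (sort edges by weight, add if no cycle):

Sorted edges by weight:
  (1,3) w=1
  (2,4) w=1
  (1,4) w=3
  (4,6) w=3
  (3,6) w=5
  (3,4) w=5
  (2,3) w=7
  (3,5) w=7
  (1,6) w=8
  (2,6) w=8
  (4,5) w=8

Add edge (1,3) w=1 -- no cycle. Running total: 1
Add edge (2,4) w=1 -- no cycle. Running total: 2
Add edge (1,4) w=3 -- no cycle. Running total: 5
Add edge (4,6) w=3 -- no cycle. Running total: 8
Skip edge (3,6) w=5 -- would create cycle
Skip edge (3,4) w=5 -- would create cycle
Skip edge (2,3) w=7 -- would create cycle
Add edge (3,5) w=7 -- no cycle. Running total: 15

MST edges: (1,3,w=1), (2,4,w=1), (1,4,w=3), (4,6,w=3), (3,5,w=7)
Total MST weight: 1 + 1 + 3 + 3 + 7 = 15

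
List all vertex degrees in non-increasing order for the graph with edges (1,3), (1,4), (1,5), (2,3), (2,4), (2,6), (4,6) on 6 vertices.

Step 1: Count edges incident to each vertex:
  deg(1) = 3 (neighbors: 3, 4, 5)
  deg(2) = 3 (neighbors: 3, 4, 6)
  deg(3) = 2 (neighbors: 1, 2)
  deg(4) = 3 (neighbors: 1, 2, 6)
  deg(5) = 1 (neighbors: 1)
  deg(6) = 2 (neighbors: 2, 4)

Step 2: Sort degrees in non-increasing order:
  Degrees: [3, 3, 2, 3, 1, 2] -> sorted: [3, 3, 3, 2, 2, 1]

Degree sequence: [3, 3, 3, 2, 2, 1]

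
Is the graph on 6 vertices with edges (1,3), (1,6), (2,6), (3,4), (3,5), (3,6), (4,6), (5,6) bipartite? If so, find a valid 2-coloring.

Step 1: Attempt 2-coloring using BFS:
  Start at vertex 1, assign color 0
  Color vertex 3 with color 1 (neighbor of 1)
  Color vertex 6 with color 1 (neighbor of 1)
  Color vertex 4 with color 0 (neighbor of 3)
  Color vertex 5 with color 0 (neighbor of 3)

Step 2: Conflict found! Vertices 3 and 6 are adjacent but have the same color.
This means the graph contains an odd cycle.

The graph is NOT bipartite.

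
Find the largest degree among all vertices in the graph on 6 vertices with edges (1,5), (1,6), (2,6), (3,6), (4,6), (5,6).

Step 1: Count edges incident to each vertex:
  deg(1) = 2 (neighbors: 5, 6)
  deg(2) = 1 (neighbors: 6)
  deg(3) = 1 (neighbors: 6)
  deg(4) = 1 (neighbors: 6)
  deg(5) = 2 (neighbors: 1, 6)
  deg(6) = 5 (neighbors: 1, 2, 3, 4, 5)

Step 2: Find maximum:
  max(2, 1, 1, 1, 2, 5) = 5 (vertex 6)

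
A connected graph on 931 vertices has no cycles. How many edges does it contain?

A tree on n vertices always has exactly n - 1 edges.
For n = 931: edges = 931 - 1 = 930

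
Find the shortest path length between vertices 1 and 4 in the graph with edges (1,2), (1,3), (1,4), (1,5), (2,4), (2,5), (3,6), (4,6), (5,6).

Step 1: Build adjacency list:
  1: 2, 3, 4, 5
  2: 1, 4, 5
  3: 1, 6
  4: 1, 2, 6
  5: 1, 2, 6
  6: 3, 4, 5

Step 2: BFS from vertex 1 to find shortest path to 4:
  vertex 2 reached at distance 1
  vertex 3 reached at distance 1
  vertex 4 reached at distance 1

Step 3: Shortest path: 1 -> 4
Path length: 1 edge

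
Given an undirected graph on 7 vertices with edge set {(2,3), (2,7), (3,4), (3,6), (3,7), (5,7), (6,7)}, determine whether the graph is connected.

Step 1: Build adjacency list from edges:
  1: (none)
  2: 3, 7
  3: 2, 4, 6, 7
  4: 3
  5: 7
  6: 3, 7
  7: 2, 3, 5, 6

Step 2: Run BFS/DFS from vertex 1:
  Visited: {1}
  Reached 1 of 7 vertices

Step 3: Only 1 of 7 vertices reached. Graph is disconnected.
Connected components: {1}, {2, 3, 4, 5, 6, 7}
Answer: No, the graph is not connected (2 components).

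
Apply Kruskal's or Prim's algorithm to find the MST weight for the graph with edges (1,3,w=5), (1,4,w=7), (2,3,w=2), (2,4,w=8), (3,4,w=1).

Apply Kruskal's algorithm (sort edges by weight, add if no cycle):

Sorted edges by weight:
  (3,4) w=1
  (2,3) w=2
  (1,3) w=5
  (1,4) w=7
  (2,4) w=8

Add edge (3,4) w=1 -- no cycle. Running total: 1
Add edge (2,3) w=2 -- no cycle. Running total: 3
Add edge (1,3) w=5 -- no cycle. Running total: 8

MST edges: (3,4,w=1), (2,3,w=2), (1,3,w=5)
Total MST weight: 1 + 2 + 5 = 8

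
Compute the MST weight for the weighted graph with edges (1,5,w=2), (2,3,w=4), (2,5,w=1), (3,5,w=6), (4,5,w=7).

Apply Kruskal's algorithm (sort edges by weight, add if no cycle):

Sorted edges by weight:
  (2,5) w=1
  (1,5) w=2
  (2,3) w=4
  (3,5) w=6
  (4,5) w=7

Add edge (2,5) w=1 -- no cycle. Running total: 1
Add edge (1,5) w=2 -- no cycle. Running total: 3
Add edge (2,3) w=4 -- no cycle. Running total: 7
Skip edge (3,5) w=6 -- would create cycle
Add edge (4,5) w=7 -- no cycle. Running total: 14

MST edges: (2,5,w=1), (1,5,w=2), (2,3,w=4), (4,5,w=7)
Total MST weight: 1 + 2 + 4 + 7 = 14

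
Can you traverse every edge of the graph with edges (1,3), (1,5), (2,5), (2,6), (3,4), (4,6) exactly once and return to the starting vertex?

Step 1: Find the degree of each vertex:
  deg(1) = 2
  deg(2) = 2
  deg(3) = 2
  deg(4) = 2
  deg(5) = 2
  deg(6) = 2

Step 2: Count vertices with odd degree:
  All vertices have even degree (0 odd-degree vertices)

Step 3: Apply Euler's theorem:
  - Eulerian circuit exists iff graph is connected and all vertices have even degree
  - Eulerian path exists iff graph is connected and has 0 or 2 odd-degree vertices

Graph is connected with 0 odd-degree vertices.
Both Eulerian circuit and Eulerian path exist.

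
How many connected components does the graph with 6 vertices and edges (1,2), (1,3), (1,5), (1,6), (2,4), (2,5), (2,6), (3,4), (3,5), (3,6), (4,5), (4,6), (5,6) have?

Step 1: Build adjacency list from edges:
  1: 2, 3, 5, 6
  2: 1, 4, 5, 6
  3: 1, 4, 5, 6
  4: 2, 3, 5, 6
  5: 1, 2, 3, 4, 6
  6: 1, 2, 3, 4, 5

Step 2: Run BFS/DFS from vertex 1:
  Visited: {1, 2, 3, 5, 6, 4}
  Reached 6 of 6 vertices

Step 3: All 6 vertices reached from vertex 1, so the graph is connected.
Number of connected components: 1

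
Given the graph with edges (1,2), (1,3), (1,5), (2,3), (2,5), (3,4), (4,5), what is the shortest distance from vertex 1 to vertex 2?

Step 1: Build adjacency list:
  1: 2, 3, 5
  2: 1, 3, 5
  3: 1, 2, 4
  4: 3, 5
  5: 1, 2, 4

Step 2: BFS from vertex 1 to find shortest path to 2:
  vertex 2 reached at distance 1

Step 3: Shortest path: 1 -> 2
Path length: 1 edge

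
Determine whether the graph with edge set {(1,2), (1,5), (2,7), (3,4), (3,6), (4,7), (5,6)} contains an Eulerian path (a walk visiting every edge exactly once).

Step 1: Find the degree of each vertex:
  deg(1) = 2
  deg(2) = 2
  deg(3) = 2
  deg(4) = 2
  deg(5) = 2
  deg(6) = 2
  deg(7) = 2

Step 2: Count vertices with odd degree:
  All vertices have even degree (0 odd-degree vertices)

Step 3: Apply Euler's theorem:
  - Eulerian circuit exists iff graph is connected and all vertices have even degree
  - Eulerian path exists iff graph is connected and has 0 or 2 odd-degree vertices

Graph is connected with 0 odd-degree vertices.
Both Eulerian circuit and Eulerian path exist.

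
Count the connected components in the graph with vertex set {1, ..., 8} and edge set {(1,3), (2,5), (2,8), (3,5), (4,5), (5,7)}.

Step 1: Build adjacency list from edges:
  1: 3
  2: 5, 8
  3: 1, 5
  4: 5
  5: 2, 3, 4, 7
  6: (none)
  7: 5
  8: 2

Step 2: Run BFS/DFS from vertex 1:
  Visited: {1, 3, 5, 2, 4, 7, 8}
  Reached 7 of 8 vertices

Step 3: Only 7 of 8 vertices reached. Graph is disconnected.
Connected components: {1, 2, 3, 4, 5, 7, 8}, {6}
Number of connected components: 2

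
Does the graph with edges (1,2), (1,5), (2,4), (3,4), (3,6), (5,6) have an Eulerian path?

Step 1: Find the degree of each vertex:
  deg(1) = 2
  deg(2) = 2
  deg(3) = 2
  deg(4) = 2
  deg(5) = 2
  deg(6) = 2

Step 2: Count vertices with odd degree:
  All vertices have even degree (0 odd-degree vertices)

Step 3: Apply Euler's theorem:
  - Eulerian circuit exists iff graph is connected and all vertices have even degree
  - Eulerian path exists iff graph is connected and has 0 or 2 odd-degree vertices

Graph is connected with 0 odd-degree vertices.
Both Eulerian circuit and Eulerian path exist.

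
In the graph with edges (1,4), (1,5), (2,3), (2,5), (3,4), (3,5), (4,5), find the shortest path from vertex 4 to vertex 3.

Step 1: Build adjacency list:
  1: 4, 5
  2: 3, 5
  3: 2, 4, 5
  4: 1, 3, 5
  5: 1, 2, 3, 4

Step 2: BFS from vertex 4 to find shortest path to 3:
  vertex 1 reached at distance 1
  vertex 3 reached at distance 1

Step 3: Shortest path: 4 -> 3
Path length: 1 edge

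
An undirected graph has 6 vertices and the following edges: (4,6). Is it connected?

Step 1: Build adjacency list from edges:
  1: (none)
  2: (none)
  3: (none)
  4: 6
  5: (none)
  6: 4

Step 2: Run BFS/DFS from vertex 1:
  Visited: {1}
  Reached 1 of 6 vertices

Step 3: Only 1 of 6 vertices reached. Graph is disconnected.
Connected components: {1}, {2}, {3}, {4, 6}, {5}
Answer: No, the graph is not connected (5 components).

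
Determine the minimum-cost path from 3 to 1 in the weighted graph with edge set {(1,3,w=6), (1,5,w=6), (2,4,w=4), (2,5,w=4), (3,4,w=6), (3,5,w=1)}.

Step 1: Build adjacency list with weights:
  1: 3(w=6), 5(w=6)
  2: 4(w=4), 5(w=4)
  3: 1(w=6), 4(w=6), 5(w=1)
  4: 2(w=4), 3(w=6)
  5: 1(w=6), 2(w=4), 3(w=1)

Step 2: Apply Dijkstra's algorithm from vertex 3:
  Visit vertex 3 (distance=0)
    Update dist[1] = 6
    Update dist[4] = 6
    Update dist[5] = 1
  Visit vertex 5 (distance=1)
    Update dist[2] = 5
  Visit vertex 2 (distance=5)
  Visit vertex 1 (distance=6)

Step 3: Shortest path: 3 -> 1
Total weight: 6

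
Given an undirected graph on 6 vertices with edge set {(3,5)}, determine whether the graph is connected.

Step 1: Build adjacency list from edges:
  1: (none)
  2: (none)
  3: 5
  4: (none)
  5: 3
  6: (none)

Step 2: Run BFS/DFS from vertex 1:
  Visited: {1}
  Reached 1 of 6 vertices

Step 3: Only 1 of 6 vertices reached. Graph is disconnected.
Connected components: {1}, {2}, {3, 5}, {4}, {6}
Answer: No, the graph is not connected (5 components).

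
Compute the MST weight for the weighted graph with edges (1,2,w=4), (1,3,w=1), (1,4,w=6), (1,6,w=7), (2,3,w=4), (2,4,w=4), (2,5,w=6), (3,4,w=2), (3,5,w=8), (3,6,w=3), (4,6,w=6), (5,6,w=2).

Apply Kruskal's algorithm (sort edges by weight, add if no cycle):

Sorted edges by weight:
  (1,3) w=1
  (3,4) w=2
  (5,6) w=2
  (3,6) w=3
  (1,2) w=4
  (2,4) w=4
  (2,3) w=4
  (1,4) w=6
  (2,5) w=6
  (4,6) w=6
  (1,6) w=7
  (3,5) w=8

Add edge (1,3) w=1 -- no cycle. Running total: 1
Add edge (3,4) w=2 -- no cycle. Running total: 3
Add edge (5,6) w=2 -- no cycle. Running total: 5
Add edge (3,6) w=3 -- no cycle. Running total: 8
Add edge (1,2) w=4 -- no cycle. Running total: 12

MST edges: (1,3,w=1), (3,4,w=2), (5,6,w=2), (3,6,w=3), (1,2,w=4)
Total MST weight: 1 + 2 + 2 + 3 + 4 = 12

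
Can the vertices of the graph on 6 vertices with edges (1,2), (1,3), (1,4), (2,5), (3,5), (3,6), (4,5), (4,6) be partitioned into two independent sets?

Step 1: Attempt 2-coloring using BFS:
  Start at vertex 1, assign color 0
  Color vertex 2 with color 1 (neighbor of 1)
  Color vertex 3 with color 1 (neighbor of 1)
  Color vertex 4 with color 1 (neighbor of 1)
  Color vertex 5 with color 0 (neighbor of 2)
  Color vertex 6 with color 0 (neighbor of 3)

Step 2: 2-coloring succeeded. No conflicts found.
  Set A (color 0): {1, 5, 6}
  Set B (color 1): {2, 3, 4}

The graph is bipartite with partition {1, 5, 6}, {2, 3, 4}.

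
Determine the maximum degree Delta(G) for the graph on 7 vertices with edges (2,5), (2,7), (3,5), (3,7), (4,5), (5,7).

Step 1: Count edges incident to each vertex:
  deg(1) = 0 (neighbors: none)
  deg(2) = 2 (neighbors: 5, 7)
  deg(3) = 2 (neighbors: 5, 7)
  deg(4) = 1 (neighbors: 5)
  deg(5) = 4 (neighbors: 2, 3, 4, 7)
  deg(6) = 0 (neighbors: none)
  deg(7) = 3 (neighbors: 2, 3, 5)

Step 2: Find maximum:
  max(0, 2, 2, 1, 4, 0, 3) = 4 (vertex 5)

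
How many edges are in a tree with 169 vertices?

A tree on n vertices always has exactly n - 1 edges.
For n = 169: edges = 169 - 1 = 168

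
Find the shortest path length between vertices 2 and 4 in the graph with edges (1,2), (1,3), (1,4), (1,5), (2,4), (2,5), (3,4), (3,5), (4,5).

Step 1: Build adjacency list:
  1: 2, 3, 4, 5
  2: 1, 4, 5
  3: 1, 4, 5
  4: 1, 2, 3, 5
  5: 1, 2, 3, 4

Step 2: BFS from vertex 2 to find shortest path to 4:
  vertex 1 reached at distance 1
  vertex 4 reached at distance 1

Step 3: Shortest path: 2 -> 4
Path length: 1 edge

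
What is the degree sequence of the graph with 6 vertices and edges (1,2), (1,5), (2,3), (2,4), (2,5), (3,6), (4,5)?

Step 1: Count edges incident to each vertex:
  deg(1) = 2 (neighbors: 2, 5)
  deg(2) = 4 (neighbors: 1, 3, 4, 5)
  deg(3) = 2 (neighbors: 2, 6)
  deg(4) = 2 (neighbors: 2, 5)
  deg(5) = 3 (neighbors: 1, 2, 4)
  deg(6) = 1 (neighbors: 3)

Step 2: Sort degrees in non-increasing order:
  Degrees: [2, 4, 2, 2, 3, 1] -> sorted: [4, 3, 2, 2, 2, 1]

Degree sequence: [4, 3, 2, 2, 2, 1]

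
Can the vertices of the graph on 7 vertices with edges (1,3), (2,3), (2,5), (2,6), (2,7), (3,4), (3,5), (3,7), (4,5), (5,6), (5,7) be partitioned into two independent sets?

Step 1: Attempt 2-coloring using BFS:
  Start at vertex 1, assign color 0
  Color vertex 3 with color 1 (neighbor of 1)
  Color vertex 2 with color 0 (neighbor of 3)
  Color vertex 4 with color 0 (neighbor of 3)
  Color vertex 5 with color 0 (neighbor of 3)
  Color vertex 7 with color 0 (neighbor of 3)

Step 2: Conflict found! Vertices 2 and 5 are adjacent but have the same color.
This means the graph contains an odd cycle.

The graph is NOT bipartite.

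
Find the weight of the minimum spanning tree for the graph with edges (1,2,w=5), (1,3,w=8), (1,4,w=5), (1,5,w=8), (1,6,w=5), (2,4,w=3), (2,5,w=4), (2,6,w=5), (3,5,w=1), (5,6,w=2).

Apply Kruskal's algorithm (sort edges by weight, add if no cycle):

Sorted edges by weight:
  (3,5) w=1
  (5,6) w=2
  (2,4) w=3
  (2,5) w=4
  (1,6) w=5
  (1,2) w=5
  (1,4) w=5
  (2,6) w=5
  (1,3) w=8
  (1,5) w=8

Add edge (3,5) w=1 -- no cycle. Running total: 1
Add edge (5,6) w=2 -- no cycle. Running total: 3
Add edge (2,4) w=3 -- no cycle. Running total: 6
Add edge (2,5) w=4 -- no cycle. Running total: 10
Add edge (1,6) w=5 -- no cycle. Running total: 15

MST edges: (3,5,w=1), (5,6,w=2), (2,4,w=3), (2,5,w=4), (1,6,w=5)
Total MST weight: 1 + 2 + 3 + 4 + 5 = 15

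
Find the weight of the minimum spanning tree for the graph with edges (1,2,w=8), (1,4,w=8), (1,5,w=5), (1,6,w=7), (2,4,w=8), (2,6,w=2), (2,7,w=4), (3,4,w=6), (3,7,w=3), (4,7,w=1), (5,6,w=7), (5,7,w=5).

Apply Kruskal's algorithm (sort edges by weight, add if no cycle):

Sorted edges by weight:
  (4,7) w=1
  (2,6) w=2
  (3,7) w=3
  (2,7) w=4
  (1,5) w=5
  (5,7) w=5
  (3,4) w=6
  (1,6) w=7
  (5,6) w=7
  (1,4) w=8
  (1,2) w=8
  (2,4) w=8

Add edge (4,7) w=1 -- no cycle. Running total: 1
Add edge (2,6) w=2 -- no cycle. Running total: 3
Add edge (3,7) w=3 -- no cycle. Running total: 6
Add edge (2,7) w=4 -- no cycle. Running total: 10
Add edge (1,5) w=5 -- no cycle. Running total: 15
Add edge (5,7) w=5 -- no cycle. Running total: 20

MST edges: (4,7,w=1), (2,6,w=2), (3,7,w=3), (2,7,w=4), (1,5,w=5), (5,7,w=5)
Total MST weight: 1 + 2 + 3 + 4 + 5 + 5 = 20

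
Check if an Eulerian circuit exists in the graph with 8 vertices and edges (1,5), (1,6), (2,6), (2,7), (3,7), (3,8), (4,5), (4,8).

Step 1: Find the degree of each vertex:
  deg(1) = 2
  deg(2) = 2
  deg(3) = 2
  deg(4) = 2
  deg(5) = 2
  deg(6) = 2
  deg(7) = 2
  deg(8) = 2

Step 2: Count vertices with odd degree:
  All vertices have even degree (0 odd-degree vertices)

Step 3: Apply Euler's theorem:
  - Eulerian circuit exists iff graph is connected and all vertices have even degree
  - Eulerian path exists iff graph is connected and has 0 or 2 odd-degree vertices

Graph is connected with 0 odd-degree vertices.
Both Eulerian circuit and Eulerian path exist.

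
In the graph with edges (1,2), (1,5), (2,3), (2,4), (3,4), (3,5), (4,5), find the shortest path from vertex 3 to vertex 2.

Step 1: Build adjacency list:
  1: 2, 5
  2: 1, 3, 4
  3: 2, 4, 5
  4: 2, 3, 5
  5: 1, 3, 4

Step 2: BFS from vertex 3 to find shortest path to 2:
  vertex 2 reached at distance 1

Step 3: Shortest path: 3 -> 2
Path length: 1 edge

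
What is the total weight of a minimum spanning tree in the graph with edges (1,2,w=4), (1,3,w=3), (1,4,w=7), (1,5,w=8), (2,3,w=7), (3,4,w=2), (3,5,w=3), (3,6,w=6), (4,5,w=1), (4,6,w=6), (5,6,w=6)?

Apply Kruskal's algorithm (sort edges by weight, add if no cycle):

Sorted edges by weight:
  (4,5) w=1
  (3,4) w=2
  (1,3) w=3
  (3,5) w=3
  (1,2) w=4
  (3,6) w=6
  (4,6) w=6
  (5,6) w=6
  (1,4) w=7
  (2,3) w=7
  (1,5) w=8

Add edge (4,5) w=1 -- no cycle. Running total: 1
Add edge (3,4) w=2 -- no cycle. Running total: 3
Add edge (1,3) w=3 -- no cycle. Running total: 6
Skip edge (3,5) w=3 -- would create cycle
Add edge (1,2) w=4 -- no cycle. Running total: 10
Add edge (3,6) w=6 -- no cycle. Running total: 16

MST edges: (4,5,w=1), (3,4,w=2), (1,3,w=3), (1,2,w=4), (3,6,w=6)
Total MST weight: 1 + 2 + 3 + 4 + 6 = 16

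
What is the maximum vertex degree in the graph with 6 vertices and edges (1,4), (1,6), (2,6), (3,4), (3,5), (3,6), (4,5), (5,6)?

Step 1: Count edges incident to each vertex:
  deg(1) = 2 (neighbors: 4, 6)
  deg(2) = 1 (neighbors: 6)
  deg(3) = 3 (neighbors: 4, 5, 6)
  deg(4) = 3 (neighbors: 1, 3, 5)
  deg(5) = 3 (neighbors: 3, 4, 6)
  deg(6) = 4 (neighbors: 1, 2, 3, 5)

Step 2: Find maximum:
  max(2, 1, 3, 3, 3, 4) = 4 (vertex 6)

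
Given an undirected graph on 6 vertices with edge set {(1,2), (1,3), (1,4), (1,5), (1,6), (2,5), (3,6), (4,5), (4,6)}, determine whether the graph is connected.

Step 1: Build adjacency list from edges:
  1: 2, 3, 4, 5, 6
  2: 1, 5
  3: 1, 6
  4: 1, 5, 6
  5: 1, 2, 4
  6: 1, 3, 4

Step 2: Run BFS/DFS from vertex 1:
  Visited: {1, 2, 3, 4, 5, 6}
  Reached 6 of 6 vertices

Step 3: All 6 vertices reached from vertex 1, so the graph is connected.
Answer: Yes, the graph is connected.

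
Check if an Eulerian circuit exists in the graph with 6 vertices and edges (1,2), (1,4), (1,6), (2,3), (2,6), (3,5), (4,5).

Step 1: Find the degree of each vertex:
  deg(1) = 3
  deg(2) = 3
  deg(3) = 2
  deg(4) = 2
  deg(5) = 2
  deg(6) = 2

Step 2: Count vertices with odd degree:
  Odd-degree vertices: 1, 2 (2 total)

Step 3: Apply Euler's theorem:
  - Eulerian circuit exists iff graph is connected and all vertices have even degree
  - Eulerian path exists iff graph is connected and has 0 or 2 odd-degree vertices

Graph is connected with exactly 2 odd-degree vertices (1, 2).
Eulerian path exists (starting and ending at the odd-degree vertices), but no Eulerian circuit.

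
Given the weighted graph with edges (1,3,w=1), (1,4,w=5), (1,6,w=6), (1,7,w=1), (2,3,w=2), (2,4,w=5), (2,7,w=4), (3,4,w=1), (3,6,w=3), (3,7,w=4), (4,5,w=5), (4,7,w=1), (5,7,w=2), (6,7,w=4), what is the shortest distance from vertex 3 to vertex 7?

Step 1: Build adjacency list with weights:
  1: 3(w=1), 4(w=5), 6(w=6), 7(w=1)
  2: 3(w=2), 4(w=5), 7(w=4)
  3: 1(w=1), 2(w=2), 4(w=1), 6(w=3), 7(w=4)
  4: 1(w=5), 2(w=5), 3(w=1), 5(w=5), 7(w=1)
  5: 4(w=5), 7(w=2)
  6: 1(w=6), 3(w=3), 7(w=4)
  7: 1(w=1), 2(w=4), 3(w=4), 4(w=1), 5(w=2), 6(w=4)

Step 2: Apply Dijkstra's algorithm from vertex 3:
  Visit vertex 3 (distance=0)
    Update dist[1] = 1
    Update dist[2] = 2
    Update dist[4] = 1
    Update dist[6] = 3
    Update dist[7] = 4
  Visit vertex 1 (distance=1)
    Update dist[7] = 2
  Visit vertex 4 (distance=1)
    Update dist[5] = 6
  Visit vertex 2 (distance=2)
  Visit vertex 7 (distance=2)
    Update dist[5] = 4

Step 3: Shortest path: 3 -> 1 -> 7
Total weight: 1 + 1 = 2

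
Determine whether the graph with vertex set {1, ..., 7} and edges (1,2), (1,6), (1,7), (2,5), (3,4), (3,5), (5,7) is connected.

Step 1: Build adjacency list from edges:
  1: 2, 6, 7
  2: 1, 5
  3: 4, 5
  4: 3
  5: 2, 3, 7
  6: 1
  7: 1, 5

Step 2: Run BFS/DFS from vertex 1:
  Visited: {1, 2, 6, 7, 5, 3, 4}
  Reached 7 of 7 vertices

Step 3: All 7 vertices reached from vertex 1, so the graph is connected.
Answer: Yes, the graph is connected.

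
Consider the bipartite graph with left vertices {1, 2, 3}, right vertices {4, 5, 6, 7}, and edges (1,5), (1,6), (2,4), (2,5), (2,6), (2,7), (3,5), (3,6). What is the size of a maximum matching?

Step 1: List the neighbors of each left vertex:
  1: 5, 6
  2: 4, 5, 6, 7
  3: 5, 6

Step 2: Greedily match left vertices, then look for augmenting paths:
  Match 1 -- 5
  Match 2 -- 4
  Match 3 -- 6
  No augmenting path remains.

Step 3: Verify this is maximum:
  Matching size 3 = min(|L|, |R|) = min(3, 4), which is an upper bound, so this matching is maximum.

Maximum matching: {(1,5), (2,4), (3,6)}
Size: 3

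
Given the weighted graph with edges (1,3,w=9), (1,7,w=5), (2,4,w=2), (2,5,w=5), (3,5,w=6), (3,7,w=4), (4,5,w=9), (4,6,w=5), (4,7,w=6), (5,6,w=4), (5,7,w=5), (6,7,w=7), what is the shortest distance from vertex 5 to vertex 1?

Step 1: Build adjacency list with weights:
  1: 3(w=9), 7(w=5)
  2: 4(w=2), 5(w=5)
  3: 1(w=9), 5(w=6), 7(w=4)
  4: 2(w=2), 5(w=9), 6(w=5), 7(w=6)
  5: 2(w=5), 3(w=6), 4(w=9), 6(w=4), 7(w=5)
  6: 4(w=5), 5(w=4), 7(w=7)
  7: 1(w=5), 3(w=4), 4(w=6), 5(w=5), 6(w=7)

Step 2: Apply Dijkstra's algorithm from vertex 5:
  Visit vertex 5 (distance=0)
    Update dist[2] = 5
    Update dist[3] = 6
    Update dist[4] = 9
    Update dist[6] = 4
    Update dist[7] = 5
  Visit vertex 6 (distance=4)
  Visit vertex 2 (distance=5)
    Update dist[4] = 7
  Visit vertex 7 (distance=5)
    Update dist[1] = 10
  Visit vertex 3 (distance=6)
  Visit vertex 4 (distance=7)
  Visit vertex 1 (distance=10)

Step 3: Shortest path: 5 -> 7 -> 1
Total weight: 5 + 5 = 10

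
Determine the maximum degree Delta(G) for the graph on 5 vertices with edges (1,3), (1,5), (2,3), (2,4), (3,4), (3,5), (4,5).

Step 1: Count edges incident to each vertex:
  deg(1) = 2 (neighbors: 3, 5)
  deg(2) = 2 (neighbors: 3, 4)
  deg(3) = 4 (neighbors: 1, 2, 4, 5)
  deg(4) = 3 (neighbors: 2, 3, 5)
  deg(5) = 3 (neighbors: 1, 3, 4)

Step 2: Find maximum:
  max(2, 2, 4, 3, 3) = 4 (vertex 3)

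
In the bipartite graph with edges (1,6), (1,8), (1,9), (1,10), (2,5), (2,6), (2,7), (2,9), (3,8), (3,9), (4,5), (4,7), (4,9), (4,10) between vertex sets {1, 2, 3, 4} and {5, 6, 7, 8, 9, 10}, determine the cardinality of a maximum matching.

Step 1: List the neighbors of each left vertex:
  1: 6, 8, 9, 10
  2: 5, 6, 7, 9
  3: 8, 9
  4: 5, 7, 9, 10

Step 2: Greedily match left vertices, then look for augmenting paths:
  Match 1 -- 6
  Match 2 -- 5
  Match 3 -- 8
  Match 4 -- 7
  No augmenting path remains.

Step 3: Verify this is maximum:
  Matching size 4 = min(|L|, |R|) = min(4, 6), which is an upper bound, so this matching is maximum.

Maximum matching: {(1,6), (2,5), (3,8), (4,7)}
Size: 4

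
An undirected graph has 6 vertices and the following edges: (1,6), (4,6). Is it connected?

Step 1: Build adjacency list from edges:
  1: 6
  2: (none)
  3: (none)
  4: 6
  5: (none)
  6: 1, 4

Step 2: Run BFS/DFS from vertex 1:
  Visited: {1, 6, 4}
  Reached 3 of 6 vertices

Step 3: Only 3 of 6 vertices reached. Graph is disconnected.
Connected components: {1, 4, 6}, {2}, {3}, {5}
Answer: No, the graph is not connected (4 components).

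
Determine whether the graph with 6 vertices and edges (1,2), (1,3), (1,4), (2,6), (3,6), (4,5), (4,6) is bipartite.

Step 1: Attempt 2-coloring using BFS:
  Start at vertex 1, assign color 0
  Color vertex 2 with color 1 (neighbor of 1)
  Color vertex 3 with color 1 (neighbor of 1)
  Color vertex 4 with color 1 (neighbor of 1)
  Color vertex 6 with color 0 (neighbor of 2)
  Color vertex 5 with color 0 (neighbor of 4)

Step 2: 2-coloring succeeded. No conflicts found.
  Set A (color 0): {1, 5, 6}
  Set B (color 1): {2, 3, 4}

The graph is bipartite with partition {1, 5, 6}, {2, 3, 4}.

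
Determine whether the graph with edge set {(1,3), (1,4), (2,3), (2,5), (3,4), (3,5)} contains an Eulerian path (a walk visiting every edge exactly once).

Step 1: Find the degree of each vertex:
  deg(1) = 2
  deg(2) = 2
  deg(3) = 4
  deg(4) = 2
  deg(5) = 2

Step 2: Count vertices with odd degree:
  All vertices have even degree (0 odd-degree vertices)

Step 3: Apply Euler's theorem:
  - Eulerian circuit exists iff graph is connected and all vertices have even degree
  - Eulerian path exists iff graph is connected and has 0 or 2 odd-degree vertices

Graph is connected with 0 odd-degree vertices.
Both Eulerian circuit and Eulerian path exist.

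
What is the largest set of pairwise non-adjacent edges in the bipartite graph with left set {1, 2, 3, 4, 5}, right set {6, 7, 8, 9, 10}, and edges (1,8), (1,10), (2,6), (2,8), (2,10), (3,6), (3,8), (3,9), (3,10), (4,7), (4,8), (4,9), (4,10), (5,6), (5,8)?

Step 1: List the neighbors of each left vertex:
  1: 8, 10
  2: 6, 8, 10
  3: 6, 8, 9, 10
  4: 7, 8, 9, 10
  5: 6, 8

Step 2: Greedily match left vertices, then look for augmenting paths:
  Match 1 -- 8
  Match 2 -- 10
  Match 3 -- 9
  Match 4 -- 7
  Match 5 -- 6
  No augmenting path remains.

Step 3: Verify this is maximum:
  Matching size 5 = min(|L|, |R|) = min(5, 5), which is an upper bound, so this matching is maximum.

Maximum matching: {(1,8), (2,10), (3,9), (4,7), (5,6)}
Size: 5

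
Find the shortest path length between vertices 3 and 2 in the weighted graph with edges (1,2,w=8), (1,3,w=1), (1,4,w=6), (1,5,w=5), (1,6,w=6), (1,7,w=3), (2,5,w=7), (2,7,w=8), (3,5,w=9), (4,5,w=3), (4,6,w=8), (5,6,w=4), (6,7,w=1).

Step 1: Build adjacency list with weights:
  1: 2(w=8), 3(w=1), 4(w=6), 5(w=5), 6(w=6), 7(w=3)
  2: 1(w=8), 5(w=7), 7(w=8)
  3: 1(w=1), 5(w=9)
  4: 1(w=6), 5(w=3), 6(w=8)
  5: 1(w=5), 2(w=7), 3(w=9), 4(w=3), 6(w=4)
  6: 1(w=6), 4(w=8), 5(w=4), 7(w=1)
  7: 1(w=3), 2(w=8), 6(w=1)

Step 2: Apply Dijkstra's algorithm from vertex 3:
  Visit vertex 3 (distance=0)
    Update dist[1] = 1
    Update dist[5] = 9
  Visit vertex 1 (distance=1)
    Update dist[2] = 9
    Update dist[4] = 7
    Update dist[5] = 6
    Update dist[6] = 7
    Update dist[7] = 4
  Visit vertex 7 (distance=4)
    Update dist[6] = 5
  Visit vertex 6 (distance=5)
  Visit vertex 5 (distance=6)
  Visit vertex 4 (distance=7)
  Visit vertex 2 (distance=9)

Step 3: Shortest path: 3 -> 1 -> 2
Total weight: 1 + 8 = 9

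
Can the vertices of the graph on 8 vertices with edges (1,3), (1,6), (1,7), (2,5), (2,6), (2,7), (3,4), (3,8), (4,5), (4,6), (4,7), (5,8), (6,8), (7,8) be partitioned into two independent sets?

Step 1: Attempt 2-coloring using BFS:
  Start at vertex 1, assign color 0
  Color vertex 3 with color 1 (neighbor of 1)
  Color vertex 6 with color 1 (neighbor of 1)
  Color vertex 7 with color 1 (neighbor of 1)
  Color vertex 4 with color 0 (neighbor of 3)
  Color vertex 8 with color 0 (neighbor of 3)
  Color vertex 2 with color 0 (neighbor of 6)
  Color vertex 5 with color 1 (neighbor of 4)

Step 2: 2-coloring succeeded. No conflicts found.
  Set A (color 0): {1, 2, 4, 8}
  Set B (color 1): {3, 5, 6, 7}

The graph is bipartite with partition {1, 2, 4, 8}, {3, 5, 6, 7}.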